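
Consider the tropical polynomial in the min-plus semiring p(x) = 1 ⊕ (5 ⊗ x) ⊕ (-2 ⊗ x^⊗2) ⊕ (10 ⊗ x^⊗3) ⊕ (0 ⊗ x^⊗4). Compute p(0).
p(0) = -2

A tropical monomial a ⊗ x^⊗i evaluates to a + i · x. Evaluating each term at x = 0:
  Term 0 contributes 1 + 0 · 0 = 1
  Term 1 contributes 5 + 1 · 0 = 5
  Term 2 contributes -2 + 2 · 0 = -2
  Term 3 contributes 10 + 3 · 0 = 10
  Term 4 contributes 0 + 4 · 0 = 0
p(0) = ⊕ of these = min[1, 5, -2, 10, 0] = -2.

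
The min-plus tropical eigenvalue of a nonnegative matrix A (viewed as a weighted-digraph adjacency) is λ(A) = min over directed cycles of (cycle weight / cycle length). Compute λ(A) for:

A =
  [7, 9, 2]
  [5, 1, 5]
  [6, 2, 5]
λ(A) = 1

Enumerate directed cycles and compute their means (weight / length). Sample:
  cycle 0 → 0: weight = 7, length = 1, mean = 7/1 ≈ 7.000
  cycle 1 → 1: weight = 1, length = 1, mean = 1/1 ≈ 1.000
  cycle 2 → 2: weight = 5, length = 1, mean = 5/1 ≈ 5.000
  cycle 0 → 1 → 0: weight = 14, length = 2, mean = 14/2 ≈ 7.000
  cycle 0 → 2 → 0: weight = 8, length = 2, mean = 8/2 ≈ 4.000
  cycle 1 → 0 → 1: weight = 14, length = 2, mean = 14/2 ≈ 7.000
Minimum mean = 1.000, attained e.g. along the cycle 1 → 1 with weight 1 and length 1. So λ(A) = 1/1 = 1.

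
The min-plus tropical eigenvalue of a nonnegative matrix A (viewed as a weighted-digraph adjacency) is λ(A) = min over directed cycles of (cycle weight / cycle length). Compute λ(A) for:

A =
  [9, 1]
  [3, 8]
λ(A) = 2

Enumerate directed cycles and compute their means (weight / length). Sample:
  cycle 0 → 0: weight = 9, length = 1, mean = 9/1 ≈ 9.000
  cycle 1 → 1: weight = 8, length = 1, mean = 8/1 ≈ 8.000
  cycle 0 → 1 → 0: weight = 4, length = 2, mean = 4/2 ≈ 2.000
  cycle 1 → 0 → 1: weight = 4, length = 2, mean = 4/2 ≈ 2.000
Minimum mean = 2.000, attained e.g. along the cycle 0 → 1 → 0 with weight 4 and length 2. So λ(A) = 4/2 = 2.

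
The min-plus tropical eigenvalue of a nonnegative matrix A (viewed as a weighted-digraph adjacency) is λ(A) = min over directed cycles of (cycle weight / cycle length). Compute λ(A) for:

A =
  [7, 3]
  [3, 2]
λ(A) = 2

Enumerate directed cycles and compute their means (weight / length). Sample:
  cycle 0 → 0: weight = 7, length = 1, mean = 7/1 ≈ 7.000
  cycle 1 → 1: weight = 2, length = 1, mean = 2/1 ≈ 2.000
  cycle 0 → 1 → 0: weight = 6, length = 2, mean = 6/2 ≈ 3.000
  cycle 1 → 0 → 1: weight = 6, length = 2, mean = 6/2 ≈ 3.000
Minimum mean = 2.000, attained e.g. along the cycle 1 → 1 with weight 2 and length 1. So λ(A) = 2/1 = 2.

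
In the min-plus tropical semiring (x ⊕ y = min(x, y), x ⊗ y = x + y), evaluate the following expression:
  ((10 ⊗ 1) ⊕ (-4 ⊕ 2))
((10 ⊗ 1) ⊕ (-4 ⊕ 2)) = -4

Expand innermost to outermost. Recall ⊕ takes the minimum of its arguments and ⊗ takes their sum. Working out the expression ((10 ⊗ 1) ⊕ (-4 ⊕ 2)) gives -4.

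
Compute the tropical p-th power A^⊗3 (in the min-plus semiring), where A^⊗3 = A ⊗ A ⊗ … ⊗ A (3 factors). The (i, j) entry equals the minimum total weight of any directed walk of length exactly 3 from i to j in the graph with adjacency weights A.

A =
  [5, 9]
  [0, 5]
A^⊗3 =
  [14, 18]
  [9, 14]

Each entry (A^⊗3)_ij equals the minimum over all length-3 walks i = v_0 → v_1 → … → v_3 = j of Σ_t A[v_t][v_{t+1}]. For example, for (i, j) = (0, 1) we minimise over 4 possible intermediate vertex sequences; the minimum is 18, attained along the walk 0 → 1 → 0 → 1.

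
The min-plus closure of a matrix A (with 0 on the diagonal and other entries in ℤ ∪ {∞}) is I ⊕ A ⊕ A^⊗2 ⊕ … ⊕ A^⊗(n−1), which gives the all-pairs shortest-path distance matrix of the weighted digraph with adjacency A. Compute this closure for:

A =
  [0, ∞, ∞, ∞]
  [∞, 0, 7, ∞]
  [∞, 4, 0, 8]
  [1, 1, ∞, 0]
Closure =
  [0, ∞, ∞, ∞]
  [16, 0, 7, 15]
  [9, 4, 0, 8]
  [1, 1, 8, 0]

This is the Floyd-Warshall all-pairs shortest-path computation. For each intermediate vertex k = 0, 1, …, 3, update dist[i][j] ← min(dist[i][j], dist[i][k] + dist[k][j]). The final matrix gives, for each (i, j), the minimum total weight of any directed path from i to j (possibly empty when i = j).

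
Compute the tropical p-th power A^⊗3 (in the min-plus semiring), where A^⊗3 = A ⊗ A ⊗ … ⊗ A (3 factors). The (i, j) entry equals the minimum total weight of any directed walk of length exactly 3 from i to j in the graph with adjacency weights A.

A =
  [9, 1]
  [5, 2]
A^⊗3 =
  [8, 5]
  [9, 6]

Each entry (A^⊗3)_ij equals the minimum over all length-3 walks i = v_0 → v_1 → … → v_3 = j of Σ_t A[v_t][v_{t+1}]. For example, for (i, j) = (0, 1) we minimise over 4 possible intermediate vertex sequences; the minimum is 5, attained along the walk 0 → 1 → 1 → 1.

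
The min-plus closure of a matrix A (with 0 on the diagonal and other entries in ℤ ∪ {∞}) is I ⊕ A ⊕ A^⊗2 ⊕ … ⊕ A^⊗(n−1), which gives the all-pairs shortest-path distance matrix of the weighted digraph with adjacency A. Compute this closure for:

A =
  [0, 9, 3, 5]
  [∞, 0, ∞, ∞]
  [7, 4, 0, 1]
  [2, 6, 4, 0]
Closure =
  [0, 7, 3, 4]
  [∞, 0, ∞, ∞]
  [3, 4, 0, 1]
  [2, 6, 4, 0]

This is the Floyd-Warshall all-pairs shortest-path computation. For each intermediate vertex k = 0, 1, …, 3, update dist[i][j] ← min(dist[i][j], dist[i][k] + dist[k][j]). The final matrix gives, for each (i, j), the minimum total weight of any directed path from i to j (possibly empty when i = j).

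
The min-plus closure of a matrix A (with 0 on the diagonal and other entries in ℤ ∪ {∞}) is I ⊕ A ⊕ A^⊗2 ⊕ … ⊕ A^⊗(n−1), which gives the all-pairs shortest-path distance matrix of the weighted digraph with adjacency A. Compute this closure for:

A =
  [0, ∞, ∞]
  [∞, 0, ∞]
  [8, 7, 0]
Closure =
  [0, ∞, ∞]
  [∞, 0, ∞]
  [8, 7, 0]

This is the Floyd-Warshall all-pairs shortest-path computation. For each intermediate vertex k = 0, 1, …, 2, update dist[i][j] ← min(dist[i][j], dist[i][k] + dist[k][j]). The final matrix gives, for each (i, j), the minimum total weight of any directed path from i to j (possibly empty when i = j).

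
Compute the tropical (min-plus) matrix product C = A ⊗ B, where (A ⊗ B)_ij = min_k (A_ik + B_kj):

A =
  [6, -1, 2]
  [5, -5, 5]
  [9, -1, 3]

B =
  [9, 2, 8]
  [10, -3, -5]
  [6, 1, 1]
A ⊗ B =
  [8, -4, -6]
  [5, -8, -10]
  [9, -4, -6]

Apply the min-plus product entry-by-entry:
  C[0][0] = min over k of (A[0][0] + B[0][0] = 6 + 9 = 15, A[0][1] + B[1][0] = -1 + 10 = 9, A[0][2] + B[2][0] = 2 + 6 = 8) = 8 (attained at k = 2)
  C[0][1] = min over k of (A[0][0] + B[0][1] = 6 + 2 = 8, A[0][1] + B[1][1] = -1 + -3 = -4, A[0][2] + B[2][1] = 2 + 1 = 3) = -4 (attained at k = 1)
  C[0][2] = min over k of (A[0][0] + B[0][2] = 6 + 8 = 14, A[0][1] + B[1][2] = -1 + -5 = -6, A[0][2] + B[2][2] = 2 + 1 = 3) = -6 (attained at k = 1)
  C[1][0] = min over k of (A[1][0] + B[0][0] = 5 + 9 = 14, A[1][1] + B[1][0] = -5 + 10 = 5, A[1][2] + B[2][0] = 5 + 6 = 11) = 5 (attained at k = 1)
  C[1][1] = min over k of (A[1][0] + B[0][1] = 5 + 2 = 7, A[1][1] + B[1][1] = -5 + -3 = -8, A[1][2] + B[2][1] = 5 + 1 = 6) = -8 (attained at k = 1)
  C[1][2] = min over k of (A[1][0] + B[0][2] = 5 + 8 = 13, A[1][1] + B[1][2] = -5 + -5 = -10, A[1][2] + B[2][2] = 5 + 1 = 6) = -10 (attained at k = 1)
  C[2][0] = min over k of (A[2][0] + B[0][0] = 9 + 9 = 18, A[2][1] + B[1][0] = -1 + 10 = 9, A[2][2] + B[2][0] = 3 + 6 = 9) = 9 (attained at k = 1)
  C[2][1] = min over k of (A[2][0] + B[0][1] = 9 + 2 = 11, A[2][1] + B[1][1] = -1 + -3 = -4, A[2][2] + B[2][1] = 3 + 1 = 4) = -4 (attained at k = 1)
  C[2][2] = min over k of (A[2][0] + B[0][2] = 9 + 8 = 17, A[2][1] + B[1][2] = -1 + -5 = -6, A[2][2] + B[2][2] = 3 + 1 = 4) = -6 (attained at k = 1)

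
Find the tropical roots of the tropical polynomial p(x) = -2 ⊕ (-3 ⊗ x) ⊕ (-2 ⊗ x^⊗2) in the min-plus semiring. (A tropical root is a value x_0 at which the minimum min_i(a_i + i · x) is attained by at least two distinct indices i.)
Roots: {-1, 1}

Each tropical root is a break point of the lower envelope of the lines y = a_i + i · x (there are 3 lines, with slopes 0, 1, ..., 2). Only the lines that attain the minimum somewhere contribute to roots; other lines are dominated. Here the surviving (envelope) indices are i = 2, i = 1, i = 0.
Intersections between consecutive envelope lines give the roots: for adjacent envelope indices i < j the intersection is x = (a_i − a_j) / (j − i). Reading off the sorted break points: {-1, 1}.
Verification: at each break x_0, at least two indices attain the minimum of min_i(a_i + i · x_0).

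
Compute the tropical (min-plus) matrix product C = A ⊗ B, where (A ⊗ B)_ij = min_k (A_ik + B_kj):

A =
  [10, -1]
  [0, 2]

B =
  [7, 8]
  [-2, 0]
A ⊗ B =
  [-3, -1]
  [0, 2]

Apply the min-plus product entry-by-entry:
  C[0][0] = min over k of (A[0][0] + B[0][0] = 10 + 7 = 17, A[0][1] + B[1][0] = -1 + -2 = -3) = -3 (attained at k = 1)
  C[0][1] = min over k of (A[0][0] + B[0][1] = 10 + 8 = 18, A[0][1] + B[1][1] = -1 + 0 = -1) = -1 (attained at k = 1)
  C[1][0] = min over k of (A[1][0] + B[0][0] = 0 + 7 = 7, A[1][1] + B[1][0] = 2 + -2 = 0) = 0 (attained at k = 1)
  C[1][1] = min over k of (A[1][0] + B[0][1] = 0 + 8 = 8, A[1][1] + B[1][1] = 2 + 0 = 2) = 2 (attained at k = 1)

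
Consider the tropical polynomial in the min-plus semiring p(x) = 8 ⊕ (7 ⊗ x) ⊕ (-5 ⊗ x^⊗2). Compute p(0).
p(0) = -5

A tropical monomial a ⊗ x^⊗i evaluates to a + i · x. Evaluating each term at x = 0:
  Term 0 contributes 8 + 0 · 0 = 8
  Term 1 contributes 7 + 1 · 0 = 7
  Term 2 contributes -5 + 2 · 0 = -5
p(0) = ⊕ of these = min[8, 7, -5] = -5.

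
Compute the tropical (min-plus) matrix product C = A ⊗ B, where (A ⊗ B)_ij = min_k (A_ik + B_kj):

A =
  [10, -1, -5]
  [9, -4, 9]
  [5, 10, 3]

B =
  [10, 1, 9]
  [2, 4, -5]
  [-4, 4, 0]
A ⊗ B =
  [-9, -1, -6]
  [-2, 0, -9]
  [-1, 6, 3]

Apply the min-plus product entry-by-entry:
  C[0][0] = min over k of (A[0][0] + B[0][0] = 10 + 10 = 20, A[0][1] + B[1][0] = -1 + 2 = 1, A[0][2] + B[2][0] = -5 + -4 = -9) = -9 (attained at k = 2)
  C[0][1] = min over k of (A[0][0] + B[0][1] = 10 + 1 = 11, A[0][1] + B[1][1] = -1 + 4 = 3, A[0][2] + B[2][1] = -5 + 4 = -1) = -1 (attained at k = 2)
  C[0][2] = min over k of (A[0][0] + B[0][2] = 10 + 9 = 19, A[0][1] + B[1][2] = -1 + -5 = -6, A[0][2] + B[2][2] = -5 + 0 = -5) = -6 (attained at k = 1)
  C[1][0] = min over k of (A[1][0] + B[0][0] = 9 + 10 = 19, A[1][1] + B[1][0] = -4 + 2 = -2, A[1][2] + B[2][0] = 9 + -4 = 5) = -2 (attained at k = 1)
  C[1][1] = min over k of (A[1][0] + B[0][1] = 9 + 1 = 10, A[1][1] + B[1][1] = -4 + 4 = 0, A[1][2] + B[2][1] = 9 + 4 = 13) = 0 (attained at k = 1)
  C[1][2] = min over k of (A[1][0] + B[0][2] = 9 + 9 = 18, A[1][1] + B[1][2] = -4 + -5 = -9, A[1][2] + B[2][2] = 9 + 0 = 9) = -9 (attained at k = 1)
  C[2][0] = min over k of (A[2][0] + B[0][0] = 5 + 10 = 15, A[2][1] + B[1][0] = 10 + 2 = 12, A[2][2] + B[2][0] = 3 + -4 = -1) = -1 (attained at k = 2)
  C[2][1] = min over k of (A[2][0] + B[0][1] = 5 + 1 = 6, A[2][1] + B[1][1] = 10 + 4 = 14, A[2][2] + B[2][1] = 3 + 4 = 7) = 6 (attained at k = 0)
  C[2][2] = min over k of (A[2][0] + B[0][2] = 5 + 9 = 14, A[2][1] + B[1][2] = 10 + -5 = 5, A[2][2] + B[2][2] = 3 + 0 = 3) = 3 (attained at k = 2)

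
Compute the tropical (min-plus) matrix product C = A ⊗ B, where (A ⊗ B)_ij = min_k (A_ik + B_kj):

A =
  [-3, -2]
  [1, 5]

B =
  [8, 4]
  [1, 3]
A ⊗ B =
  [-1, 1]
  [6, 5]

Apply the min-plus product entry-by-entry:
  C[0][0] = min over k of (A[0][0] + B[0][0] = -3 + 8 = 5, A[0][1] + B[1][0] = -2 + 1 = -1) = -1 (attained at k = 1)
  C[0][1] = min over k of (A[0][0] + B[0][1] = -3 + 4 = 1, A[0][1] + B[1][1] = -2 + 3 = 1) = 1 (attained at k = 0)
  C[1][0] = min over k of (A[1][0] + B[0][0] = 1 + 8 = 9, A[1][1] + B[1][0] = 5 + 1 = 6) = 6 (attained at k = 1)
  C[1][1] = min over k of (A[1][0] + B[0][1] = 1 + 4 = 5, A[1][1] + B[1][1] = 5 + 3 = 8) = 5 (attained at k = 0)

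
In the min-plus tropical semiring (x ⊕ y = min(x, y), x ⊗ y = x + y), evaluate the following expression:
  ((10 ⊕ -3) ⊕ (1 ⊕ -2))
((10 ⊕ -3) ⊕ (1 ⊕ -2)) = -3

Expand innermost to outermost. Recall ⊕ takes the minimum of its arguments and ⊗ takes their sum. Working out the expression ((10 ⊕ -3) ⊕ (1 ⊕ -2)) gives -3.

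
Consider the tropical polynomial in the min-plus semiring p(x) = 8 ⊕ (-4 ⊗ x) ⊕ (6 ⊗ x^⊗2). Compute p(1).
p(1) = -3

A tropical monomial a ⊗ x^⊗i evaluates to a + i · x. Evaluating each term at x = 1:
  Term 0 contributes 8 + 0 · 1 = 8
  Term 1 contributes -4 + 1 · 1 = -3
  Term 2 contributes 6 + 2 · 1 = 8
p(1) = ⊕ of these = min[8, -3, 8] = -3.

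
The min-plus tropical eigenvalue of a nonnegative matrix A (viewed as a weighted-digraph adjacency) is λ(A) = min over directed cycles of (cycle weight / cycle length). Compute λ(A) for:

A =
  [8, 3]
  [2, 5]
λ(A) = 5/2

Enumerate directed cycles and compute their means (weight / length). Sample:
  cycle 0 → 0: weight = 8, length = 1, mean = 8/1 ≈ 8.000
  cycle 1 → 1: weight = 5, length = 1, mean = 5/1 ≈ 5.000
  cycle 0 → 1 → 0: weight = 5, length = 2, mean = 5/2 ≈ 2.500
  cycle 1 → 0 → 1: weight = 5, length = 2, mean = 5/2 ≈ 2.500
Minimum mean = 2.500, attained e.g. along the cycle 0 → 1 → 0 with weight 5 and length 2. So λ(A) = 5/2 = 5/2.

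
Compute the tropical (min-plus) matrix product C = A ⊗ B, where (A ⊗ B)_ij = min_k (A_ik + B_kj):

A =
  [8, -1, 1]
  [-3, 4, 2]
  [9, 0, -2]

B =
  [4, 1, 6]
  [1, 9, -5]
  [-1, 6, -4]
A ⊗ B =
  [0, 7, -6]
  [1, -2, -2]
  [-3, 4, -6]

Apply the min-plus product entry-by-entry:
  C[0][0] = min over k of (A[0][0] + B[0][0] = 8 + 4 = 12, A[0][1] + B[1][0] = -1 + 1 = 0, A[0][2] + B[2][0] = 1 + -1 = 0) = 0 (attained at k = 1)
  C[0][1] = min over k of (A[0][0] + B[0][1] = 8 + 1 = 9, A[0][1] + B[1][1] = -1 + 9 = 8, A[0][2] + B[2][1] = 1 + 6 = 7) = 7 (attained at k = 2)
  C[0][2] = min over k of (A[0][0] + B[0][2] = 8 + 6 = 14, A[0][1] + B[1][2] = -1 + -5 = -6, A[0][2] + B[2][2] = 1 + -4 = -3) = -6 (attained at k = 1)
  C[1][0] = min over k of (A[1][0] + B[0][0] = -3 + 4 = 1, A[1][1] + B[1][0] = 4 + 1 = 5, A[1][2] + B[2][0] = 2 + -1 = 1) = 1 (attained at k = 0)
  C[1][1] = min over k of (A[1][0] + B[0][1] = -3 + 1 = -2, A[1][1] + B[1][1] = 4 + 9 = 13, A[1][2] + B[2][1] = 2 + 6 = 8) = -2 (attained at k = 0)
  C[1][2] = min over k of (A[1][0] + B[0][2] = -3 + 6 = 3, A[1][1] + B[1][2] = 4 + -5 = -1, A[1][2] + B[2][2] = 2 + -4 = -2) = -2 (attained at k = 2)
  C[2][0] = min over k of (A[2][0] + B[0][0] = 9 + 4 = 13, A[2][1] + B[1][0] = 0 + 1 = 1, A[2][2] + B[2][0] = -2 + -1 = -3) = -3 (attained at k = 2)
  C[2][1] = min over k of (A[2][0] + B[0][1] = 9 + 1 = 10, A[2][1] + B[1][1] = 0 + 9 = 9, A[2][2] + B[2][1] = -2 + 6 = 4) = 4 (attained at k = 2)
  C[2][2] = min over k of (A[2][0] + B[0][2] = 9 + 6 = 15, A[2][1] + B[1][2] = 0 + -5 = -5, A[2][2] + B[2][2] = -2 + -4 = -6) = -6 (attained at k = 2)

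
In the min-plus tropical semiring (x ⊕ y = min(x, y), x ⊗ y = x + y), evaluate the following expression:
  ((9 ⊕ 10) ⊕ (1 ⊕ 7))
((9 ⊕ 10) ⊕ (1 ⊕ 7)) = 1

Expand innermost to outermost. Recall ⊕ takes the minimum of its arguments and ⊗ takes their sum. Working out the expression ((9 ⊕ 10) ⊕ (1 ⊕ 7)) gives 1.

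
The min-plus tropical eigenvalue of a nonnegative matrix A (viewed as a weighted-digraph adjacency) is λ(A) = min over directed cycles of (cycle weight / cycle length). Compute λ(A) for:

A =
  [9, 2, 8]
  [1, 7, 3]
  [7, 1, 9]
λ(A) = 3/2

Enumerate directed cycles and compute their means (weight / length). Sample:
  cycle 0 → 0: weight = 9, length = 1, mean = 9/1 ≈ 9.000
  cycle 1 → 1: weight = 7, length = 1, mean = 7/1 ≈ 7.000
  cycle 2 → 2: weight = 9, length = 1, mean = 9/1 ≈ 9.000
  cycle 0 → 1 → 0: weight = 3, length = 2, mean = 3/2 ≈ 1.500
  cycle 0 → 2 → 0: weight = 15, length = 2, mean = 15/2 ≈ 7.500
  cycle 1 → 0 → 1: weight = 3, length = 2, mean = 3/2 ≈ 1.500
Minimum mean = 1.500, attained e.g. along the cycle 0 → 1 → 0 with weight 3 and length 2. So λ(A) = 3/2 = 3/2.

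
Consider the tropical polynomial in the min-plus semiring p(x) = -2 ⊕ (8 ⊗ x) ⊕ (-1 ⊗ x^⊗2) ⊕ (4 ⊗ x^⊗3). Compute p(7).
p(7) = -2

A tropical monomial a ⊗ x^⊗i evaluates to a + i · x. Evaluating each term at x = 7:
  Term 0 contributes -2 + 0 · 7 = -2
  Term 1 contributes 8 + 1 · 7 = 15
  Term 2 contributes -1 + 2 · 7 = 13
  Term 3 contributes 4 + 3 · 7 = 25
p(7) = ⊕ of these = min[-2, 15, 13, 25] = -2.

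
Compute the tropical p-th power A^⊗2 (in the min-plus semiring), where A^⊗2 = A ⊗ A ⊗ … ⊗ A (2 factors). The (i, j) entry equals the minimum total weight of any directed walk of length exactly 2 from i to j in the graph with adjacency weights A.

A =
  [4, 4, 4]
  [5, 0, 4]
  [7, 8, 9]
A^⊗2 =
  [8, 4, 8]
  [5, 0, 4]
  [11, 8, 11]

Each entry (A^⊗2)_ij equals the minimum over all length-2 walks i = v_0 → v_1 → … → v_2 = j of Σ_t A[v_t][v_{t+1}]. For example, for (i, j) = (0, 2) we minimise over 3 possible intermediate vertex sequences; the minimum is 8, attained along the walk 0 → 0 → 2.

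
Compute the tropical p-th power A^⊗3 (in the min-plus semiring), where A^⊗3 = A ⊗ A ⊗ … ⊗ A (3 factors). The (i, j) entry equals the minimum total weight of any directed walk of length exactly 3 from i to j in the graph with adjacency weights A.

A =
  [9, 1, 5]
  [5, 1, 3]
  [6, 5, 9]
A^⊗3 =
  [7, 3, 5]
  [7, 3, 5]
  [11, 7, 9]

Each entry (A^⊗3)_ij equals the minimum over all length-3 walks i = v_0 → v_1 → … → v_3 = j of Σ_t A[v_t][v_{t+1}]. For example, for (i, j) = (0, 2) we minimise over 9 possible intermediate vertex sequences; the minimum is 5, attained along the walk 0 → 1 → 1 → 2.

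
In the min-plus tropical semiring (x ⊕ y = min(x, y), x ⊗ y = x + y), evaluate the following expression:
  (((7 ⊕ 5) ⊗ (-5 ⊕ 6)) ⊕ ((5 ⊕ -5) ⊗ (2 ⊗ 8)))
(((7 ⊕ 5) ⊗ (-5 ⊕ 6)) ⊕ ((5 ⊕ -5) ⊗ (2 ⊗ 8))) = 0

Expand innermost to outermost. Recall ⊕ takes the minimum of its arguments and ⊗ takes their sum. Working out the expression (((7 ⊕ 5) ⊗ (-5 ⊕ 6)) ⊕ ((5 ⊕ -5) ⊗ (2 ⊗ 8))) gives 0.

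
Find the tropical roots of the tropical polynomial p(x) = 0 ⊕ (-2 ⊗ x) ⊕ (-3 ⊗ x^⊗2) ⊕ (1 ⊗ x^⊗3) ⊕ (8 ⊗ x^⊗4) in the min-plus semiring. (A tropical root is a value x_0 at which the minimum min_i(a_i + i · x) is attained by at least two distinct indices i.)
Roots: {-7, -4, 1, 2}

Each tropical root is a break point of the lower envelope of the lines y = a_i + i · x (there are 5 lines, with slopes 0, 1, ..., 4). Only the lines that attain the minimum somewhere contribute to roots; other lines are dominated. Here the surviving (envelope) indices are i = 4, i = 3, i = 2, i = 1, i = 0.
Intersections between consecutive envelope lines give the roots: for adjacent envelope indices i < j the intersection is x = (a_i − a_j) / (j − i). Reading off the sorted break points: {-7, -4, 1, 2}.
Verification: at each break x_0, at least two indices attain the minimum of min_i(a_i + i · x_0).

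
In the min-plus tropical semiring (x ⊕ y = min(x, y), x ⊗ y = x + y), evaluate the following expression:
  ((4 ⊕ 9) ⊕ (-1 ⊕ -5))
((4 ⊕ 9) ⊕ (-1 ⊕ -5)) = -5

Expand innermost to outermost. Recall ⊕ takes the minimum of its arguments and ⊗ takes their sum. Working out the expression ((4 ⊕ 9) ⊕ (-1 ⊕ -5)) gives -5.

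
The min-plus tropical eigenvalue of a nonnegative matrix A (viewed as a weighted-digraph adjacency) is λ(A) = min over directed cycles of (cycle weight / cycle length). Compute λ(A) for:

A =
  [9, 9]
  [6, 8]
λ(A) = 15/2

Enumerate directed cycles and compute their means (weight / length). Sample:
  cycle 0 → 0: weight = 9, length = 1, mean = 9/1 ≈ 9.000
  cycle 1 → 1: weight = 8, length = 1, mean = 8/1 ≈ 8.000
  cycle 0 → 1 → 0: weight = 15, length = 2, mean = 15/2 ≈ 7.500
  cycle 1 → 0 → 1: weight = 15, length = 2, mean = 15/2 ≈ 7.500
Minimum mean = 7.500, attained e.g. along the cycle 0 → 1 → 0 with weight 15 and length 2. So λ(A) = 15/2 = 15/2.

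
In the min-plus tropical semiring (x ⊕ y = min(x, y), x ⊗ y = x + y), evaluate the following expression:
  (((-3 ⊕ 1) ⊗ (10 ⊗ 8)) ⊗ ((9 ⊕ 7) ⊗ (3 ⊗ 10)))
(((-3 ⊕ 1) ⊗ (10 ⊗ 8)) ⊗ ((9 ⊕ 7) ⊗ (3 ⊗ 10))) = 35

Expand innermost to outermost. Recall ⊕ takes the minimum of its arguments and ⊗ takes their sum. Working out the expression (((-3 ⊕ 1) ⊗ (10 ⊗ 8)) ⊗ ((9 ⊕ 7) ⊗ (3 ⊗ 10))) gives 35.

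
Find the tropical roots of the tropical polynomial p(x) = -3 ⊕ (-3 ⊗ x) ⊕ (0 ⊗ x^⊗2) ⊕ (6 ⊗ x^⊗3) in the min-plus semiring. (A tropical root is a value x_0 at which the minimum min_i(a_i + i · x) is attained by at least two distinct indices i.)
Roots: {-6, -3, 0}

Each tropical root is a break point of the lower envelope of the lines y = a_i + i · x (there are 4 lines, with slopes 0, 1, ..., 3). Only the lines that attain the minimum somewhere contribute to roots; other lines are dominated. Here the surviving (envelope) indices are i = 3, i = 2, i = 1, i = 0.
Intersections between consecutive envelope lines give the roots: for adjacent envelope indices i < j the intersection is x = (a_i − a_j) / (j − i). Reading off the sorted break points: {-6, -3, 0}.
Verification: at each break x_0, at least two indices attain the minimum of min_i(a_i + i · x_0).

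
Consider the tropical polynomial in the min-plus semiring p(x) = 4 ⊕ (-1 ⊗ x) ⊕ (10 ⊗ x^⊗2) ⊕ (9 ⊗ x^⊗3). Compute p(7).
p(7) = 4

A tropical monomial a ⊗ x^⊗i evaluates to a + i · x. Evaluating each term at x = 7:
  Term 0 contributes 4 + 0 · 7 = 4
  Term 1 contributes -1 + 1 · 7 = 6
  Term 2 contributes 10 + 2 · 7 = 24
  Term 3 contributes 9 + 3 · 7 = 30
p(7) = ⊕ of these = min[4, 6, 24, 30] = 4.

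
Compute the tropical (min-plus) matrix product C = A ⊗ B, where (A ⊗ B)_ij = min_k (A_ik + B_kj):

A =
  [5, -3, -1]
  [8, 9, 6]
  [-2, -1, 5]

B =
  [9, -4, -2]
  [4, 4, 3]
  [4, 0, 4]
A ⊗ B =
  [1, -1, 0]
  [10, 4, 6]
  [3, -6, -4]

Apply the min-plus product entry-by-entry:
  C[0][0] = min over k of (A[0][0] + B[0][0] = 5 + 9 = 14, A[0][1] + B[1][0] = -3 + 4 = 1, A[0][2] + B[2][0] = -1 + 4 = 3) = 1 (attained at k = 1)
  C[0][1] = min over k of (A[0][0] + B[0][1] = 5 + -4 = 1, A[0][1] + B[1][1] = -3 + 4 = 1, A[0][2] + B[2][1] = -1 + 0 = -1) = -1 (attained at k = 2)
  C[0][2] = min over k of (A[0][0] + B[0][2] = 5 + -2 = 3, A[0][1] + B[1][2] = -3 + 3 = 0, A[0][2] + B[2][2] = -1 + 4 = 3) = 0 (attained at k = 1)
  C[1][0] = min over k of (A[1][0] + B[0][0] = 8 + 9 = 17, A[1][1] + B[1][0] = 9 + 4 = 13, A[1][2] + B[2][0] = 6 + 4 = 10) = 10 (attained at k = 2)
  C[1][1] = min over k of (A[1][0] + B[0][1] = 8 + -4 = 4, A[1][1] + B[1][1] = 9 + 4 = 13, A[1][2] + B[2][1] = 6 + 0 = 6) = 4 (attained at k = 0)
  C[1][2] = min over k of (A[1][0] + B[0][2] = 8 + -2 = 6, A[1][1] + B[1][2] = 9 + 3 = 12, A[1][2] + B[2][2] = 6 + 4 = 10) = 6 (attained at k = 0)
  C[2][0] = min over k of (A[2][0] + B[0][0] = -2 + 9 = 7, A[2][1] + B[1][0] = -1 + 4 = 3, A[2][2] + B[2][0] = 5 + 4 = 9) = 3 (attained at k = 1)
  C[2][1] = min over k of (A[2][0] + B[0][1] = -2 + -4 = -6, A[2][1] + B[1][1] = -1 + 4 = 3, A[2][2] + B[2][1] = 5 + 0 = 5) = -6 (attained at k = 0)
  C[2][2] = min over k of (A[2][0] + B[0][2] = -2 + -2 = -4, A[2][1] + B[1][2] = -1 + 3 = 2, A[2][2] + B[2][2] = 5 + 4 = 9) = -4 (attained at k = 0)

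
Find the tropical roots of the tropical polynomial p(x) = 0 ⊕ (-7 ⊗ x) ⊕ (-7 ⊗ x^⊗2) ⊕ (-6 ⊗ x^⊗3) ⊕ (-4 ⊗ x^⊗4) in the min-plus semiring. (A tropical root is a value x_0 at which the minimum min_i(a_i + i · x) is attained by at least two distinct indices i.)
Roots: {-2, -1, 0, 7}

Each tropical root is a break point of the lower envelope of the lines y = a_i + i · x (there are 5 lines, with slopes 0, 1, ..., 4). Only the lines that attain the minimum somewhere contribute to roots; other lines are dominated. Here the surviving (envelope) indices are i = 4, i = 3, i = 2, i = 1, i = 0.
Intersections between consecutive envelope lines give the roots: for adjacent envelope indices i < j the intersection is x = (a_i − a_j) / (j − i). Reading off the sorted break points: {-2, -1, 0, 7}.
Verification: at each break x_0, at least two indices attain the minimum of min_i(a_i + i · x_0).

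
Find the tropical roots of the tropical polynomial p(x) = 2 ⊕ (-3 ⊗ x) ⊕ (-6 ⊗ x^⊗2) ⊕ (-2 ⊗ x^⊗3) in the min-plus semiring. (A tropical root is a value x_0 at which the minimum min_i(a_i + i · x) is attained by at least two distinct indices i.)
Roots: {-4, 3, 5}

Each tropical root is a break point of the lower envelope of the lines y = a_i + i · x (there are 4 lines, with slopes 0, 1, ..., 3). Only the lines that attain the minimum somewhere contribute to roots; other lines are dominated. Here the surviving (envelope) indices are i = 3, i = 2, i = 1, i = 0.
Intersections between consecutive envelope lines give the roots: for adjacent envelope indices i < j the intersection is x = (a_i − a_j) / (j − i). Reading off the sorted break points: {-4, 3, 5}.
Verification: at each break x_0, at least two indices attain the minimum of min_i(a_i + i · x_0).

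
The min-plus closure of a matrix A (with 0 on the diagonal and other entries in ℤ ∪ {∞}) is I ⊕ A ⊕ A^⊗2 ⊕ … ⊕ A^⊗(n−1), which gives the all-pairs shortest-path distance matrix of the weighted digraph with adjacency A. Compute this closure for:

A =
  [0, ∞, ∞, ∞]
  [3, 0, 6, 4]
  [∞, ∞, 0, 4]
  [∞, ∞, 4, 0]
Closure =
  [0, ∞, ∞, ∞]
  [3, 0, 6, 4]
  [∞, ∞, 0, 4]
  [∞, ∞, 4, 0]

This is the Floyd-Warshall all-pairs shortest-path computation. For each intermediate vertex k = 0, 1, …, 3, update dist[i][j] ← min(dist[i][j], dist[i][k] + dist[k][j]). The final matrix gives, for each (i, j), the minimum total weight of any directed path from i to j (possibly empty when i = j).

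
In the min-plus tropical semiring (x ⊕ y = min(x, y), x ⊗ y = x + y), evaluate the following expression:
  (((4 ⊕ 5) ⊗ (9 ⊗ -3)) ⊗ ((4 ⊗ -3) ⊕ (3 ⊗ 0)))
(((4 ⊕ 5) ⊗ (9 ⊗ -3)) ⊗ ((4 ⊗ -3) ⊕ (3 ⊗ 0))) = 11

Expand innermost to outermost. Recall ⊕ takes the minimum of its arguments and ⊗ takes their sum. Working out the expression (((4 ⊕ 5) ⊗ (9 ⊗ -3)) ⊗ ((4 ⊗ -3) ⊕ (3 ⊗ 0))) gives 11.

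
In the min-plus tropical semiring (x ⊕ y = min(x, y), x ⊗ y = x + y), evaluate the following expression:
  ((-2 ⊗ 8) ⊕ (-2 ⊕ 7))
((-2 ⊗ 8) ⊕ (-2 ⊕ 7)) = -2

Expand innermost to outermost. Recall ⊕ takes the minimum of its arguments and ⊗ takes their sum. Working out the expression ((-2 ⊗ 8) ⊕ (-2 ⊕ 7)) gives -2.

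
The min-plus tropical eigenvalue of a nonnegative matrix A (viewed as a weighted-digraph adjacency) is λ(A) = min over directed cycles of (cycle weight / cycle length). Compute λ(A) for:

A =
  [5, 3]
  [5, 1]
λ(A) = 1

Enumerate directed cycles and compute their means (weight / length). Sample:
  cycle 0 → 0: weight = 5, length = 1, mean = 5/1 ≈ 5.000
  cycle 1 → 1: weight = 1, length = 1, mean = 1/1 ≈ 1.000
  cycle 0 → 1 → 0: weight = 8, length = 2, mean = 8/2 ≈ 4.000
  cycle 1 → 0 → 1: weight = 8, length = 2, mean = 8/2 ≈ 4.000
Minimum mean = 1.000, attained e.g. along the cycle 1 → 1 with weight 1 and length 1. So λ(A) = 1/1 = 1.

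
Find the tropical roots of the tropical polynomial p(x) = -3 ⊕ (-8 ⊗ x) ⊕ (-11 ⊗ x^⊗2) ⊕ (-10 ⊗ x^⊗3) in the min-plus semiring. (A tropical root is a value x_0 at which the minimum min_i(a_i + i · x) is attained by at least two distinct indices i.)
Roots: {-1, 3, 5}

Each tropical root is a break point of the lower envelope of the lines y = a_i + i · x (there are 4 lines, with slopes 0, 1, ..., 3). Only the lines that attain the minimum somewhere contribute to roots; other lines are dominated. Here the surviving (envelope) indices are i = 3, i = 2, i = 1, i = 0.
Intersections between consecutive envelope lines give the roots: for adjacent envelope indices i < j the intersection is x = (a_i − a_j) / (j − i). Reading off the sorted break points: {-1, 3, 5}.
Verification: at each break x_0, at least two indices attain the minimum of min_i(a_i + i · x_0).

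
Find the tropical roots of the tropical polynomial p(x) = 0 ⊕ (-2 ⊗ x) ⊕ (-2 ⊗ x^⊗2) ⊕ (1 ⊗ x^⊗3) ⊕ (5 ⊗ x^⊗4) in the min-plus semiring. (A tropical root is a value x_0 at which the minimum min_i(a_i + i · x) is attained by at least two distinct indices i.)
Roots: {-4, -3, 0, 2}

Each tropical root is a break point of the lower envelope of the lines y = a_i + i · x (there are 5 lines, with slopes 0, 1, ..., 4). Only the lines that attain the minimum somewhere contribute to roots; other lines are dominated. Here the surviving (envelope) indices are i = 4, i = 3, i = 2, i = 1, i = 0.
Intersections between consecutive envelope lines give the roots: for adjacent envelope indices i < j the intersection is x = (a_i − a_j) / (j − i). Reading off the sorted break points: {-4, -3, 0, 2}.
Verification: at each break x_0, at least two indices attain the minimum of min_i(a_i + i · x_0).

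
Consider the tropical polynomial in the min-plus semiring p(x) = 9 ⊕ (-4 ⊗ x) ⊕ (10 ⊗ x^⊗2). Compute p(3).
p(3) = -1

A tropical monomial a ⊗ x^⊗i evaluates to a + i · x. Evaluating each term at x = 3:
  Term 0 contributes 9 + 0 · 3 = 9
  Term 1 contributes -4 + 1 · 3 = -1
  Term 2 contributes 10 + 2 · 3 = 16
p(3) = ⊕ of these = min[9, -1, 16] = -1.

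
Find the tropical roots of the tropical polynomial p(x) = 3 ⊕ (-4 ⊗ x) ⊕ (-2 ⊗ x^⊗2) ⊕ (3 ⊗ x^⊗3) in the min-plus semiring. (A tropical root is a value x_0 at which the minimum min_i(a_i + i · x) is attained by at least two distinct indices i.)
Roots: {-5, -2, 7}

Each tropical root is a break point of the lower envelope of the lines y = a_i + i · x (there are 4 lines, with slopes 0, 1, ..., 3). Only the lines that attain the minimum somewhere contribute to roots; other lines are dominated. Here the surviving (envelope) indices are i = 3, i = 2, i = 1, i = 0.
Intersections between consecutive envelope lines give the roots: for adjacent envelope indices i < j the intersection is x = (a_i − a_j) / (j − i). Reading off the sorted break points: {-5, -2, 7}.
Verification: at each break x_0, at least two indices attain the minimum of min_i(a_i + i · x_0).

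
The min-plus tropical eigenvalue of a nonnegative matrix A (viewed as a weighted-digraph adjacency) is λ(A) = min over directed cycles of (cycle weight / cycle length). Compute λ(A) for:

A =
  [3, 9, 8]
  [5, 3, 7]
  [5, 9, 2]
λ(A) = 2

Enumerate directed cycles and compute their means (weight / length). Sample:
  cycle 0 → 0: weight = 3, length = 1, mean = 3/1 ≈ 3.000
  cycle 1 → 1: weight = 3, length = 1, mean = 3/1 ≈ 3.000
  cycle 2 → 2: weight = 2, length = 1, mean = 2/1 ≈ 2.000
  cycle 0 → 1 → 0: weight = 14, length = 2, mean = 14/2 ≈ 7.000
  cycle 0 → 2 → 0: weight = 13, length = 2, mean = 13/2 ≈ 6.500
  cycle 1 → 0 → 1: weight = 14, length = 2, mean = 14/2 ≈ 7.000
Minimum mean = 2.000, attained e.g. along the cycle 2 → 2 with weight 2 and length 1. So λ(A) = 2/1 = 2.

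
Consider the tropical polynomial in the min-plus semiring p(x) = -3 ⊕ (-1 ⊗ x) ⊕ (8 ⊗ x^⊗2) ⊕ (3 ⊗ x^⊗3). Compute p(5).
p(5) = -3

A tropical monomial a ⊗ x^⊗i evaluates to a + i · x. Evaluating each term at x = 5:
  Term 0 contributes -3 + 0 · 5 = -3
  Term 1 contributes -1 + 1 · 5 = 4
  Term 2 contributes 8 + 2 · 5 = 18
  Term 3 contributes 3 + 3 · 5 = 18
p(5) = ⊕ of these = min[-3, 4, 18, 18] = -3.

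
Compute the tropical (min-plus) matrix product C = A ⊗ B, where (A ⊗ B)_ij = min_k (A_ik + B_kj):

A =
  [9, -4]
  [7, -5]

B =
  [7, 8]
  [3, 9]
A ⊗ B =
  [-1, 5]
  [-2, 4]

Apply the min-plus product entry-by-entry:
  C[0][0] = min over k of (A[0][0] + B[0][0] = 9 + 7 = 16, A[0][1] + B[1][0] = -4 + 3 = -1) = -1 (attained at k = 1)
  C[0][1] = min over k of (A[0][0] + B[0][1] = 9 + 8 = 17, A[0][1] + B[1][1] = -4 + 9 = 5) = 5 (attained at k = 1)
  C[1][0] = min over k of (A[1][0] + B[0][0] = 7 + 7 = 14, A[1][1] + B[1][0] = -5 + 3 = -2) = -2 (attained at k = 1)
  C[1][1] = min over k of (A[1][0] + B[0][1] = 7 + 8 = 15, A[1][1] + B[1][1] = -5 + 9 = 4) = 4 (attained at k = 1)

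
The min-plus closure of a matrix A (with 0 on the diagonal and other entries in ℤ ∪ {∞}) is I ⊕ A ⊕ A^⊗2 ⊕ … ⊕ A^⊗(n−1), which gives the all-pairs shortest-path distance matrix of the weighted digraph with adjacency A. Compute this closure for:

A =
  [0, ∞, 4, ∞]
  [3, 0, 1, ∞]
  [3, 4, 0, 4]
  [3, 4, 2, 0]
Closure =
  [0, 8, 4, 8]
  [3, 0, 1, 5]
  [3, 4, 0, 4]
  [3, 4, 2, 0]

This is the Floyd-Warshall all-pairs shortest-path computation. For each intermediate vertex k = 0, 1, …, 3, update dist[i][j] ← min(dist[i][j], dist[i][k] + dist[k][j]). The final matrix gives, for each (i, j), the minimum total weight of any directed path from i to j (possibly empty when i = j).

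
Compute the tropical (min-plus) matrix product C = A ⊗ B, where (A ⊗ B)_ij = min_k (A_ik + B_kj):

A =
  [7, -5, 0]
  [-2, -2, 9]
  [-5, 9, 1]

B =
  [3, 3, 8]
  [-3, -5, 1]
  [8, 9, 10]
A ⊗ B =
  [-8, -10, -4]
  [-5, -7, -1]
  [-2, -2, 3]

Apply the min-plus product entry-by-entry:
  C[0][0] = min over k of (A[0][0] + B[0][0] = 7 + 3 = 10, A[0][1] + B[1][0] = -5 + -3 = -8, A[0][2] + B[2][0] = 0 + 8 = 8) = -8 (attained at k = 1)
  C[0][1] = min over k of (A[0][0] + B[0][1] = 7 + 3 = 10, A[0][1] + B[1][1] = -5 + -5 = -10, A[0][2] + B[2][1] = 0 + 9 = 9) = -10 (attained at k = 1)
  C[0][2] = min over k of (A[0][0] + B[0][2] = 7 + 8 = 15, A[0][1] + B[1][2] = -5 + 1 = -4, A[0][2] + B[2][2] = 0 + 10 = 10) = -4 (attained at k = 1)
  C[1][0] = min over k of (A[1][0] + B[0][0] = -2 + 3 = 1, A[1][1] + B[1][0] = -2 + -3 = -5, A[1][2] + B[2][0] = 9 + 8 = 17) = -5 (attained at k = 1)
  C[1][1] = min over k of (A[1][0] + B[0][1] = -2 + 3 = 1, A[1][1] + B[1][1] = -2 + -5 = -7, A[1][2] + B[2][1] = 9 + 9 = 18) = -7 (attained at k = 1)
  C[1][2] = min over k of (A[1][0] + B[0][2] = -2 + 8 = 6, A[1][1] + B[1][2] = -2 + 1 = -1, A[1][2] + B[2][2] = 9 + 10 = 19) = -1 (attained at k = 1)
  C[2][0] = min over k of (A[2][0] + B[0][0] = -5 + 3 = -2, A[2][1] + B[1][0] = 9 + -3 = 6, A[2][2] + B[2][0] = 1 + 8 = 9) = -2 (attained at k = 0)
  C[2][1] = min over k of (A[2][0] + B[0][1] = -5 + 3 = -2, A[2][1] + B[1][1] = 9 + -5 = 4, A[2][2] + B[2][1] = 1 + 9 = 10) = -2 (attained at k = 0)
  C[2][2] = min over k of (A[2][0] + B[0][2] = -5 + 8 = 3, A[2][1] + B[1][2] = 9 + 1 = 10, A[2][2] + B[2][2] = 1 + 10 = 11) = 3 (attained at k = 0)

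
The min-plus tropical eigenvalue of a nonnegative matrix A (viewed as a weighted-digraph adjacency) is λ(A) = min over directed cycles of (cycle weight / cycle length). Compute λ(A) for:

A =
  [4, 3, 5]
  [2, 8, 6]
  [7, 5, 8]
λ(A) = 5/2

Enumerate directed cycles and compute their means (weight / length). Sample:
  cycle 0 → 0: weight = 4, length = 1, mean = 4/1 ≈ 4.000
  cycle 1 → 1: weight = 8, length = 1, mean = 8/1 ≈ 8.000
  cycle 2 → 2: weight = 8, length = 1, mean = 8/1 ≈ 8.000
  cycle 0 → 1 → 0: weight = 5, length = 2, mean = 5/2 ≈ 2.500
  cycle 0 → 2 → 0: weight = 12, length = 2, mean = 12/2 ≈ 6.000
  cycle 1 → 0 → 1: weight = 5, length = 2, mean = 5/2 ≈ 2.500
Minimum mean = 2.500, attained e.g. along the cycle 0 → 1 → 0 with weight 5 and length 2. So λ(A) = 5/2 = 5/2.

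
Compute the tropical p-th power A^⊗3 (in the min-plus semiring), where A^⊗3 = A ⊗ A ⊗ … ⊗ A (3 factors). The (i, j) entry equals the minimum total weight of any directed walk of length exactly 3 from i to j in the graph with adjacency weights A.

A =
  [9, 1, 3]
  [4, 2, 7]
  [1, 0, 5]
A^⊗3 =
  [7, 5, 7]
  [8, 6, 9]
  [5, 4, 7]

Each entry (A^⊗3)_ij equals the minimum over all length-3 walks i = v_0 → v_1 → … → v_3 = j of Σ_t A[v_t][v_{t+1}]. For example, for (i, j) = (0, 2) we minimise over 9 possible intermediate vertex sequences; the minimum is 7, attained along the walk 0 → 2 → 0 → 2.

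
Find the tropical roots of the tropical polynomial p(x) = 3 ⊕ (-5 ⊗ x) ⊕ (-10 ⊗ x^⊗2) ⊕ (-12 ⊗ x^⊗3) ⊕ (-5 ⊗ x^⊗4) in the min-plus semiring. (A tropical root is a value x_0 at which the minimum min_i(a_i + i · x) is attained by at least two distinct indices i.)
Roots: {-7, 2, 5, 8}

Each tropical root is a break point of the lower envelope of the lines y = a_i + i · x (there are 5 lines, with slopes 0, 1, ..., 4). Only the lines that attain the minimum somewhere contribute to roots; other lines are dominated. Here the surviving (envelope) indices are i = 4, i = 3, i = 2, i = 1, i = 0.
Intersections between consecutive envelope lines give the roots: for adjacent envelope indices i < j the intersection is x = (a_i − a_j) / (j − i). Reading off the sorted break points: {-7, 2, 5, 8}.
Verification: at each break x_0, at least two indices attain the minimum of min_i(a_i + i · x_0).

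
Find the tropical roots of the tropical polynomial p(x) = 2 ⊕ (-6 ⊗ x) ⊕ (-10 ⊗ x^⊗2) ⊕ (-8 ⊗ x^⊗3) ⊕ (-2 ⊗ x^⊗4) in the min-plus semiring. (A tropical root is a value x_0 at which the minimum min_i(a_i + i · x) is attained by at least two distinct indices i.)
Roots: {-6, -2, 4, 8}

Each tropical root is a break point of the lower envelope of the lines y = a_i + i · x (there are 5 lines, with slopes 0, 1, ..., 4). Only the lines that attain the minimum somewhere contribute to roots; other lines are dominated. Here the surviving (envelope) indices are i = 4, i = 3, i = 2, i = 1, i = 0.
Intersections between consecutive envelope lines give the roots: for adjacent envelope indices i < j the intersection is x = (a_i − a_j) / (j − i). Reading off the sorted break points: {-6, -2, 4, 8}.
Verification: at each break x_0, at least two indices attain the minimum of min_i(a_i + i · x_0).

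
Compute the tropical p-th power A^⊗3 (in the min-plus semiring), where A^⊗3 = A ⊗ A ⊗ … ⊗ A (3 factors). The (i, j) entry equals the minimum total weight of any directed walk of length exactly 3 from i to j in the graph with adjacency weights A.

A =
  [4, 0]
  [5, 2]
A^⊗3 =
  [7, 4]
  [9, 6]

Each entry (A^⊗3)_ij equals the minimum over all length-3 walks i = v_0 → v_1 → … → v_3 = j of Σ_t A[v_t][v_{t+1}]. For example, for (i, j) = (0, 1) we minimise over 4 possible intermediate vertex sequences; the minimum is 4, attained along the walk 0 → 1 → 1 → 1.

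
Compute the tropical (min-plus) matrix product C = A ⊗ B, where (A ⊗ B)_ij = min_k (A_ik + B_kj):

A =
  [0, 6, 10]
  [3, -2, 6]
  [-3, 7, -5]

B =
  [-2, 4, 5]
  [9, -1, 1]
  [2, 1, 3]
A ⊗ B =
  [-2, 4, 5]
  [1, -3, -1]
  [-5, -4, -2]

Apply the min-plus product entry-by-entry:
  C[0][0] = min over k of (A[0][0] + B[0][0] = 0 + -2 = -2, A[0][1] + B[1][0] = 6 + 9 = 15, A[0][2] + B[2][0] = 10 + 2 = 12) = -2 (attained at k = 0)
  C[0][1] = min over k of (A[0][0] + B[0][1] = 0 + 4 = 4, A[0][1] + B[1][1] = 6 + -1 = 5, A[0][2] + B[2][1] = 10 + 1 = 11) = 4 (attained at k = 0)
  C[0][2] = min over k of (A[0][0] + B[0][2] = 0 + 5 = 5, A[0][1] + B[1][2] = 6 + 1 = 7, A[0][2] + B[2][2] = 10 + 3 = 13) = 5 (attained at k = 0)
  C[1][0] = min over k of (A[1][0] + B[0][0] = 3 + -2 = 1, A[1][1] + B[1][0] = -2 + 9 = 7, A[1][2] + B[2][0] = 6 + 2 = 8) = 1 (attained at k = 0)
  C[1][1] = min over k of (A[1][0] + B[0][1] = 3 + 4 = 7, A[1][1] + B[1][1] = -2 + -1 = -3, A[1][2] + B[2][1] = 6 + 1 = 7) = -3 (attained at k = 1)
  C[1][2] = min over k of (A[1][0] + B[0][2] = 3 + 5 = 8, A[1][1] + B[1][2] = -2 + 1 = -1, A[1][2] + B[2][2] = 6 + 3 = 9) = -1 (attained at k = 1)
  C[2][0] = min over k of (A[2][0] + B[0][0] = -3 + -2 = -5, A[2][1] + B[1][0] = 7 + 9 = 16, A[2][2] + B[2][0] = -5 + 2 = -3) = -5 (attained at k = 0)
  C[2][1] = min over k of (A[2][0] + B[0][1] = -3 + 4 = 1, A[2][1] + B[1][1] = 7 + -1 = 6, A[2][2] + B[2][1] = -5 + 1 = -4) = -4 (attained at k = 2)
  C[2][2] = min over k of (A[2][0] + B[0][2] = -3 + 5 = 2, A[2][1] + B[1][2] = 7 + 1 = 8, A[2][2] + B[2][2] = -5 + 3 = -2) = -2 (attained at k = 2)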